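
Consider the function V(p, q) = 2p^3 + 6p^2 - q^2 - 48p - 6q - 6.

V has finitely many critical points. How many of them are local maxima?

V separates as a function of p plus a function of q, so ∇V=0 decouples.
∂V/∂p = 6(p - 2)(p + 4) = 0 at p ∈ {-4, 2}; ∂V/∂q = -2(q + 3) = 0 at q ∈ {-3}.
The Hessian is diagonal: diag(V_pp, V_qq). Second derivatives: V_pp(-4)=-36, V_pp(2)=36; V_qq(-3)=-2.
Local maxima occur where both diagonal entries negative: (-4, -3). Count: 1.

1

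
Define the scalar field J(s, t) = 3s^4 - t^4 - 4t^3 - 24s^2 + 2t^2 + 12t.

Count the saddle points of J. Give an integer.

5

J separates as a function of s plus a function of t, so ∇J=0 decouples.
∂J/∂s = 12s(s - 2)(s + 2) = 0 at s ∈ {-2, 0, 2}; ∂J/∂t = -4(t - 1)(t + 1)(t + 3) = 0 at t ∈ {-3, -1, 1}.
The Hessian is diagonal: diag(J_ss, J_tt). Second derivatives: J_ss(-2)=96, J_ss(0)=-48, J_ss(2)=96; J_tt(-3)=-32, J_tt(-1)=16, J_tt(1)=-32.
Saddle points occur where the two diagonal entries have opposite signs: (-2, -3), (-2, 1), (0, -1), (2, -3), (2, 1). Count: 5.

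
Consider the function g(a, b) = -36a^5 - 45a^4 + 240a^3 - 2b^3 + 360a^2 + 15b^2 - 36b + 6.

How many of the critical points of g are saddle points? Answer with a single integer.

4

g separates as a function of a plus a function of b, so ∇g=0 decouples.
∂g/∂a = -180a(a - 2)(a + 1)(a + 2) = 0 at a ∈ {-2, -1, 0, 2}; ∂g/∂b = -6(b - 3)(b - 2) = 0 at b ∈ {2, 3}.
The Hessian is diagonal: diag(g_aa, g_bb). Second derivatives: g_aa(-2)=1440, g_aa(-1)=-540, g_aa(0)=720, g_aa(2)=-4320; g_bb(2)=6, g_bb(3)=-6.
Saddle points occur where the two diagonal entries have opposite signs: (-2, 3), (-1, 2), (0, 3), (2, 2). Count: 4.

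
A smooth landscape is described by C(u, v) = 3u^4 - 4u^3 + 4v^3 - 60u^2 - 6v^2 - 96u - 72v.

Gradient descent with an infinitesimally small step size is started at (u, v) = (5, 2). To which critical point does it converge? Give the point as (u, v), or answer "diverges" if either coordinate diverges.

C is separable, so gradient descent decouples: u follows -∂C/∂u, v follows -∂C/∂v.
∂C/∂u = 12(u - 4)(u + 1)(u + 2); at u=5 this is 504, so u decreases.
∂C/∂v = 12(v - 3)(v + 2); at v=2 this is -48, so v increases.
u converges to its nearest critical value 4 (a local min of the u-part); v converges to 3. The iterate converges to (4, 3).

(4, 3)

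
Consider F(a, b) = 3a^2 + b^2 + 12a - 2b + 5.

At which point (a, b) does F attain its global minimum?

F(a,b) separates as P(a) + Q(b) + 5, so its minimum is min P + min Q + 5.
P'(a) = 6a + 12 vanishes at a ∈ {-2}; Q'(b) = 2b - 2 vanishes at b ∈ {1}.
Local minima of P (where P''>0): P(-2)=-12. Local minima of Q: Q(1)=-1.
So the global minimum of F is P(-2) + Q(1) + 5 = -12 − 1 + 5 = -8, attained at (-2, 1).

(-2, 1)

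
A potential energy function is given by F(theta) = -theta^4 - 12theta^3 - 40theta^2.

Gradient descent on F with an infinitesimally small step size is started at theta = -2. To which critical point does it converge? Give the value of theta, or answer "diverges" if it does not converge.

F'(theta) = -4theta(theta + 4)(theta + 5), so F'(-2) = 48.
Gradient descent moves in the -F' direction, i.e. theta is decreasing.
The nearest critical point in that direction is theta = -4, where F'' = 16 > 0 (a local minimum). The iterate converges there.

-4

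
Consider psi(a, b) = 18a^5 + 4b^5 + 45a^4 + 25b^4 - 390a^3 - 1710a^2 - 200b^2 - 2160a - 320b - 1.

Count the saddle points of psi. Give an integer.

8

psi separates as a function of a plus a function of b, so ∇psi=0 decouples.
∂psi/∂a = 90(a - 4)(a + 1)(a + 2)(a + 3) = 0 at a ∈ {-3, -2, -1, 4}; ∂psi/∂b = 20(b - 2)(b + 1)(b + 2)(b + 4) = 0 at b ∈ {-4, -2, -1, 2}.
The Hessian is diagonal: diag(psi_aa, psi_bb). Second derivatives: psi_aa(-3)=-1260, psi_aa(-2)=540, psi_aa(-1)=-900, psi_aa(4)=18900; psi_bb(-4)=-720, psi_bb(-2)=160, psi_bb(-1)=-180, psi_bb(2)=1440.
Saddle points occur where the two diagonal entries have opposite signs: (-3, -2), (-3, 2), (-2, -4), (-2, -1), (-1, -2), (-1, 2), (4, -4), (4, -1). Count: 8.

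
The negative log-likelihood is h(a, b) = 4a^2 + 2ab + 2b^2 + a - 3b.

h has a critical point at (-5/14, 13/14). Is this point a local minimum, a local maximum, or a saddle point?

The Hessian of h is constant: H = [[8, 2], [2, 4]].
det(H) = 8·4 − 2² = 28.
det(H) > 0 and tr(H) = 12 > 0, so H is positive definite and the point is a local minimum.

local minimum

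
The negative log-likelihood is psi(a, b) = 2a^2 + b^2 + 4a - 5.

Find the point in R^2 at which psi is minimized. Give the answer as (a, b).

psi(a,b) separates as P(a) + Q(b) − 5, so its minimum is min P + min Q − 5.
P'(a) = 4a + 4 vanishes at a ∈ {-1}; Q'(b) = 2b vanishes at b ∈ {0}.
Local minima of P (where P''>0): P(-1)=-2. Local minima of Q: Q(0)=0.
So the global minimum of psi is P(-1) + Q(0) − 5 = -2 + 0 − 5 = -7, attained at (-1, 0).

(-1, 0)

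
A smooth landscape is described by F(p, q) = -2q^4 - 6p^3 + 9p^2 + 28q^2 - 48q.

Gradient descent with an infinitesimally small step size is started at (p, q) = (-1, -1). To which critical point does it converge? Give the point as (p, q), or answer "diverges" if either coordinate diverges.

F is separable, so gradient descent decouples: p follows -∂F/∂p, q follows -∂F/∂q.
∂F/∂p = -18p(p - 1); at p=-1 this is -36, so p increases.
∂F/∂q = -8(q - 2)(q - 1)(q + 3); at q=-1 this is -96, so q increases.
p converges to its nearest critical value 0 (a local min of the p-part); q converges to 1. The iterate converges to (0, 1).

(0, 1)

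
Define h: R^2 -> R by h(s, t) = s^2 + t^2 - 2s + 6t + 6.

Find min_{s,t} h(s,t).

h(s,t) separates as P(s) + Q(t) + 6, so its minimum is min P + min Q + 6.
P'(s) = 2s - 2 vanishes at s ∈ {1}; Q'(t) = 2(t + 3) vanishes at t ∈ {-3}.
Local minima of P (where P''>0): P(1)=-1. Local minima of Q: Q(-3)=-9.
So the global minimum of h is P(1) + Q(-3) + 6 = -1 − 9 + 6 = -4, attained at (1, -3).

-4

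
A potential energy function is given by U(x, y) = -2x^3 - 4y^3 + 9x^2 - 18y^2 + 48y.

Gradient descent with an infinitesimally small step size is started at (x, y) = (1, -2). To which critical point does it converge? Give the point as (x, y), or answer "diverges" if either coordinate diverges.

U is separable, so gradient descent decouples: x follows -∂U/∂x, y follows -∂U/∂y.
∂U/∂x = -6x(x - 3); at x=1 this is 12, so x decreases.
∂U/∂y = -12(y - 1)(y + 4); at y=-2 this is 72, so y decreases.
x converges to its nearest critical value 0 (a local min of the x-part); y converges to -4. The iterate converges to (0, -4).

(0, -4)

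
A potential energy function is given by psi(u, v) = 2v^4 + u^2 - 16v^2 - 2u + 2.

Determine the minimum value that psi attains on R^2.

-31

psi(u,v) separates as P(u) + Q(v) + 2, so its minimum is min P + min Q + 2.
P'(u) = 2u - 2 vanishes at u ∈ {1}; Q'(v) = 8v(v - 2)(v + 2) vanishes at v ∈ {-2, 0, 2}.
Local minima of P (where P''>0): P(1)=-1. Local minima of Q: Q(-2)=-32, Q(2)=-32.
So the global minimum of psi is P(1) + Q(-2) + 2 = -1 − 32 + 2 = -31, attained at (1, -2).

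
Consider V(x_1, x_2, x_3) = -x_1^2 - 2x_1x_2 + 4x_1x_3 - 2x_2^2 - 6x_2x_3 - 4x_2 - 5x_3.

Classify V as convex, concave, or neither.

V is quadratic, so its Hessian is the constant matrix H = [[-2, -2, 4], [-2, -4, -6], [4, -6, 0]].
Leading principal minors: -2, 4, 232.
Neither pattern holds ⇒ H is indefinite ⇒ neither convex nor concave.

neither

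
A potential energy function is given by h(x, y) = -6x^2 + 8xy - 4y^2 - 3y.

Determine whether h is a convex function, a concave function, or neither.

h is quadratic, so its Hessian is the constant matrix H = [[-12, 8], [8, -8]].
det(H) = 32, tr(H) = -20.
det(H) > 0 and tr(H) < 0, so H is negative definite everywhere: concave.

concave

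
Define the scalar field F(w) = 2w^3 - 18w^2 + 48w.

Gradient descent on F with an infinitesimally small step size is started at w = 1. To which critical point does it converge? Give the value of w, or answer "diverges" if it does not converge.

diverges

F'(w) = 6(w - 4)(w - 2), so F'(1) = 18.
Gradient descent moves in the -F' direction, i.e. w is decreasing.
There is no critical point below w=1, and F' keeps the same sign, so the iterate runs off to −∞.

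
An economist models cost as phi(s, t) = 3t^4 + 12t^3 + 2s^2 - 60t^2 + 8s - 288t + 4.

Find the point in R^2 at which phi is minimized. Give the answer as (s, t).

phi(s,t) separates as P(s) + Q(t) + 4, so its minimum is min P + min Q + 4.
P'(s) = 4s + 8 vanishes at s ∈ {-2}; Q'(t) = 12(t - 3)(t + 2)(t + 4) vanishes at t ∈ {-4, -2, 3}.
Local minima of P (where P''>0): P(-2)=-8. Local minima of Q: Q(-4)=192, Q(3)=-837.
So the global minimum of phi is P(-2) + Q(3) + 4 = -8 − 837 + 4 = -841, attained at (-2, 3).

(-2, 3)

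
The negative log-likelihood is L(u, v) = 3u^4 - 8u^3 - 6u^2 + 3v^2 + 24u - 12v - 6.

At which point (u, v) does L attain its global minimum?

(-1, 2)

L(u,v) separates as P(u) + Q(v) − 6, so its minimum is min P + min Q − 6.
P'(u) = 12(u - 2)(u - 1)(u + 1) vanishes at u ∈ {-1, 1, 2}; Q'(v) = 6v - 12 vanishes at v ∈ {2}.
Local minima of P (where P''>0): P(-1)=-19, P(2)=8. Local minima of Q: Q(2)=-12.
So the global minimum of L is P(-1) + Q(2) − 6 = -19 − 12 − 6 = -37, attained at (-1, 2).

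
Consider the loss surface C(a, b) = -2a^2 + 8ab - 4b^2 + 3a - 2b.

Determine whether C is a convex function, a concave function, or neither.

neither

C is quadratic, so its Hessian is the constant matrix H = [[-4, 8], [8, -8]].
det(H) = -32, tr(H) = -12.
det(H) < 0, so H is indefinite: neither convex nor concave.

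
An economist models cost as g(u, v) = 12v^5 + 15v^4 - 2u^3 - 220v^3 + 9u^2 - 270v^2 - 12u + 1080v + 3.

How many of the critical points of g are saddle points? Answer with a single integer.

4

g separates as a function of u plus a function of v, so ∇g=0 decouples.
∂g/∂u = -6(u - 2)(u - 1) = 0 at u ∈ {1, 2}; ∂g/∂v = 60(v - 3)(v - 1)(v + 2)(v + 3) = 0 at v ∈ {-3, -2, 1, 3}.
The Hessian is diagonal: diag(g_uu, g_vv). Second derivatives: g_uu(1)=6, g_uu(2)=-6; g_vv(-3)=-1440, g_vv(-2)=900, g_vv(1)=-1440, g_vv(3)=3600.
Saddle points occur where the two diagonal entries have opposite signs: (1, -3), (1, 1), (2, -2), (2, 3). Count: 4.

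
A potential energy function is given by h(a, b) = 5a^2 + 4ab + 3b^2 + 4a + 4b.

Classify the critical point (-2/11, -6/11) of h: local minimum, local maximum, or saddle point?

The Hessian of h is constant: H = [[10, 4], [4, 6]].
det(H) = 10·6 − 4² = 44.
det(H) > 0 and tr(H) = 16 > 0, so H is positive definite and the point is a local minimum.

local minimum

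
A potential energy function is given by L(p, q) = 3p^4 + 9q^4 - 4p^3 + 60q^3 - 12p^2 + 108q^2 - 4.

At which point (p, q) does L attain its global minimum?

(2, 0)

L(p,q) separates as A(p) + B(q) − 4, so its minimum is min A + min B − 4.
A'(p) = 12p(p - 2)(p + 1) vanishes at p ∈ {-1, 0, 2}; B'(q) = 36q(q + 2)(q + 3) vanishes at q ∈ {-3, -2, 0}.
Local minima of A (where A''>0): A(-1)=-5, A(2)=-32. Local minima of B: B(-3)=81, B(0)=0.
So the global minimum of L is A(2) + B(0) − 4 = -32 + 0 − 4 = -36, attained at (2, 0).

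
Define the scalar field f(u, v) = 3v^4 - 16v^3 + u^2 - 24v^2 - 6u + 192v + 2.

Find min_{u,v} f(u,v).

f(u,v) separates as P(u) + Q(v) + 2, so its minimum is min P + min Q + 2.
P'(u) = 2u - 6 vanishes at u ∈ {3}; Q'(v) = 12(v - 4)(v - 2)(v + 2) vanishes at v ∈ {-2, 2, 4}.
Local minima of P (where P''>0): P(3)=-9. Local minima of Q: Q(-2)=-304, Q(4)=128.
So the global minimum of f is P(3) + Q(-2) + 2 = -9 − 304 + 2 = -311, attained at (3, -2).

-311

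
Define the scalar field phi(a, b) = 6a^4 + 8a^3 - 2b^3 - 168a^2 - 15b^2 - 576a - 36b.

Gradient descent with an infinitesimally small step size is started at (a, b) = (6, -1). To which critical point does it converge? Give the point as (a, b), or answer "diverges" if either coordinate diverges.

diverges

phi is separable, so gradient descent decouples: a follows -∂phi/∂a, b follows -∂phi/∂b.
∂phi/∂a = 24(a - 4)(a + 2)(a + 3); at a=6 this is 3456, so a decreases.
∂phi/∂b = -6(b + 2)(b + 3); at b=-1 this is -12, so b increases.
The b-coordinate has no critical point in that direction and runs off to infinity.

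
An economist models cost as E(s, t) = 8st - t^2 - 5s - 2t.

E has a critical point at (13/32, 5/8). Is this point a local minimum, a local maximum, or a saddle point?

The Hessian of E is constant: H = [[0, 8], [8, -2]].
det(H) = 0·(-2) − 8² = -64.
Since det(H) < 0, H is indefinite and the critical point is a saddle point.

saddle point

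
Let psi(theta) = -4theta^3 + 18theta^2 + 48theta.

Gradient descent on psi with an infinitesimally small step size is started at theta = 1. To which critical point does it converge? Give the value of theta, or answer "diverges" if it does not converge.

-1

psi'(theta) = -12(theta - 4)(theta + 1), so psi'(1) = 72.
Gradient descent moves in the -psi' direction, i.e. theta is decreasing.
The nearest critical point in that direction is theta = -1, where psi'' = 60 > 0 (a local minimum). The iterate converges there.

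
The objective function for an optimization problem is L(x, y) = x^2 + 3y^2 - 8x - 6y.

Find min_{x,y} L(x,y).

L(x,y) separates as P(x) + Q(y), so its minimum is min P + min Q.
P'(x) = 2x - 8 vanishes at x ∈ {4}; Q'(y) = 6y - 6 vanishes at y ∈ {1}.
Local minima of P (where P''>0): P(4)=-16. Local minima of Q: Q(1)=-3.
So the global minimum of L is P(4) + Q(1) = -16 − 3 = -19, attained at (4, 1).

-19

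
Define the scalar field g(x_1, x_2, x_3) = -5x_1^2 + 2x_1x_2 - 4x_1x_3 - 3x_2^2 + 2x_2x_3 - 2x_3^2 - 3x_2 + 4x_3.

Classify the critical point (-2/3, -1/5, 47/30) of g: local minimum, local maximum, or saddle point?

The Hessian is constant: H = [[-10, 2, -4], [2, -6, 2], [-4, 2, -4]].
Leading principal minors: Δ₁ = -10, Δ₂ = 56, Δ₃ = -120.
The minors alternate sign starting negative (−, +, −), so H is negative definite: a local maximum.

local maximum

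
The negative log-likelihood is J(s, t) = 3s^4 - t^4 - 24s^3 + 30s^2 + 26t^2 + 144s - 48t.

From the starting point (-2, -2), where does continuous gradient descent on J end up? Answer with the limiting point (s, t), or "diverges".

(-1, 1)

J is separable, so gradient descent decouples: s follows -∂J/∂s, t follows -∂J/∂t.
∂J/∂s = 12(s - 4)(s - 3)(s + 1); at s=-2 this is -360, so s increases.
∂J/∂t = -4(t - 3)(t - 1)(t + 4); at t=-2 this is -120, so t increases.
s converges to its nearest critical value -1 (a local min of the s-part); t converges to 1. The iterate converges to (-1, 1).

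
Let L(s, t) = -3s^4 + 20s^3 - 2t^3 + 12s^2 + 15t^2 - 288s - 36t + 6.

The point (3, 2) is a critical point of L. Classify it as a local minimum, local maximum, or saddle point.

local minimum

The mixed partial ∂²L/∂s∂t is 0, so the Hessian at any point is diag(L_ss, L_tt) = diag(12(-3s^2 + 10s + 2), 6(-2t + 5)).
At (3, 2): H = diag(60, 6).
Both eigenvalues are positive, so H is positive definite: a local minimum.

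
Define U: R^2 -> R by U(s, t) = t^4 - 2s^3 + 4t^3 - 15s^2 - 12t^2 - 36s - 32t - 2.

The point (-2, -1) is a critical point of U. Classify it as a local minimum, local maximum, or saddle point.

The mixed partial ∂²U/∂s∂t is 0, so the Hessian at any point is diag(U_ss, U_tt) = diag(-6(2s + 5), 12(t^2 + 2t - 2)).
At (-2, -1): H = diag(-6, -36).
Both eigenvalues are negative, so H is negative definite: a local maximum.

local maximum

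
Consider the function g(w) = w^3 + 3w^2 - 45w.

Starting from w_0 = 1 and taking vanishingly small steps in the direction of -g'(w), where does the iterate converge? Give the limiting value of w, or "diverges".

3

g'(w) = 3(w - 3)(w + 5), so g'(1) = -36.
Gradient descent moves in the -g' direction, i.e. w is increasing.
The nearest critical point in that direction is w = 3, where g'' = 24 > 0 (a local minimum). The iterate converges there.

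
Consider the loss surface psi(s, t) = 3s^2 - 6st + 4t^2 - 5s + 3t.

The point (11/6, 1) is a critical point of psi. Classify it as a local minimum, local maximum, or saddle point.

The Hessian of psi is constant: H = [[6, -6], [-6, 8]].
det(H) = 6·8 − (-6)² = 12.
det(H) > 0 and tr(H) = 14 > 0, so H is positive definite and the point is a local minimum.

local minimum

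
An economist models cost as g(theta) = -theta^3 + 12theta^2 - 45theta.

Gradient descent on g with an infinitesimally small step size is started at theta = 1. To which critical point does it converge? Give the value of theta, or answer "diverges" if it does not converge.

g'(theta) = -3(theta - 5)(theta - 3), so g'(1) = -24.
Gradient descent moves in the -g' direction, i.e. theta is increasing.
The nearest critical point in that direction is theta = 3, where g'' = 6 > 0 (a local minimum). The iterate converges there.

3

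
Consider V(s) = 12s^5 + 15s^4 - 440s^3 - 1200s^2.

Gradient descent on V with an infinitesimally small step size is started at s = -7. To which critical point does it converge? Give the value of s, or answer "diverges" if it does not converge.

diverges

V'(s) = 60s(s - 5)(s + 2)(s + 4), so V'(-7) = 75600.
Gradient descent moves in the -V' direction, i.e. s is decreasing.
There is no critical point below s=-7, and V' keeps the same sign, so the iterate runs off to −∞.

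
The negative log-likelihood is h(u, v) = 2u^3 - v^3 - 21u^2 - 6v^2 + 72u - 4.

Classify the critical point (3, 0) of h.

The mixed partial ∂²h/∂u∂v is 0, so the Hessian at any point is diag(h_uu, h_vv) = diag(6(2u - 7), -6(v + 2)).
At (3, 0): H = diag(-6, -12).
Both eigenvalues are negative, so H is negative definite: a local maximum.

local maximum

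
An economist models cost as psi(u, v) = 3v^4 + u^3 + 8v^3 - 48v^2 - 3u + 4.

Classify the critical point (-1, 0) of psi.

local maximum

The mixed partial ∂²psi/∂u∂v is 0, so the Hessian at any point is diag(psi_uu, psi_vv) = diag(6u, 12(3v^2 + 4v - 8)).
At (-1, 0): H = diag(-6, -96).
Both eigenvalues are negative, so H is negative definite: a local maximum.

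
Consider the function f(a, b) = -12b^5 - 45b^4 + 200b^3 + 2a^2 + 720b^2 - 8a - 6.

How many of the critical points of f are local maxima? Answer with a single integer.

0

f separates as a function of a plus a function of b, so ∇f=0 decouples.
∂f/∂a = 4(a - 2) = 0 at a ∈ {2}; ∂f/∂b = -60b(b - 3)(b + 2)(b + 4) = 0 at b ∈ {-4, -2, 0, 3}.
The Hessian is diagonal: diag(f_aa, f_bb). Second derivatives: f_aa(2)=4; f_bb(-4)=3360, f_bb(-2)=-1200, f_bb(0)=1440, f_bb(3)=-6300.
Local maxima occur where both diagonal entries negative: none. Count: 0.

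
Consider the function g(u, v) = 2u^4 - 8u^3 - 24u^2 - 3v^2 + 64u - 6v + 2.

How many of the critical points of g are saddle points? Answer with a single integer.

2

g separates as a function of u plus a function of v, so ∇g=0 decouples.
∂g/∂u = 8(u - 4)(u - 1)(u + 2) = 0 at u ∈ {-2, 1, 4}; ∂g/∂v = -6(v + 1) = 0 at v ∈ {-1}.
The Hessian is diagonal: diag(g_uu, g_vv). Second derivatives: g_uu(-2)=144, g_uu(1)=-72, g_uu(4)=144; g_vv(-1)=-6.
Saddle points occur where the two diagonal entries have opposite signs: (-2, -1), (4, -1). Count: 2.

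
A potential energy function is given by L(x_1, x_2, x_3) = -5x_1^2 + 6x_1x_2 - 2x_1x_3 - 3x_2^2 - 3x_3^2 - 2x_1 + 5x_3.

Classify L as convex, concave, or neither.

L is quadratic, so its Hessian is the constant matrix H = [[-10, 6, -2], [6, -6, 0], [-2, 0, -6]].
Leading principal minors: -10, 24, -120.
Signs alternate −, +, − ⇒ H ≺ 0 ⇒ concave.

concave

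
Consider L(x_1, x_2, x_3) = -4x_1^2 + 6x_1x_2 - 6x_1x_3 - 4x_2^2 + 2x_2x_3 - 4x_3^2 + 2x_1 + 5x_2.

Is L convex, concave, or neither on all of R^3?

concave

L is quadratic, so its Hessian is the constant matrix H = [[-8, 6, -6], [6, -8, 2], [-6, 2, -8]].
Leading principal minors: -8, 28, -48.
Signs alternate −, +, − ⇒ H ≺ 0 ⇒ concave.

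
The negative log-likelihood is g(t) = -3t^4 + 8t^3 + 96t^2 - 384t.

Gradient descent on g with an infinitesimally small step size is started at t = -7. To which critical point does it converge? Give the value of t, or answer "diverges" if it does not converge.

diverges

g'(t) = -12(t - 4)(t - 2)(t + 4), so g'(-7) = 3564.
Gradient descent moves in the -g' direction, i.e. t is decreasing.
There is no critical point below t=-7, and g' keeps the same sign, so the iterate runs off to −∞.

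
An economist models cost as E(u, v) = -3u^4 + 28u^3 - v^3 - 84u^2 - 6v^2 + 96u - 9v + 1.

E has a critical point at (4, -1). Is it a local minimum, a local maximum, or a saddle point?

The mixed partial ∂²E/∂u∂v is 0, so the Hessian at any point is diag(E_uu, E_vv) = diag(12(-3u^2 + 14u - 14), -6(v + 2)).
At (4, -1): H = diag(-72, -6).
Both eigenvalues are negative, so H is negative definite: a local maximum.

local maximum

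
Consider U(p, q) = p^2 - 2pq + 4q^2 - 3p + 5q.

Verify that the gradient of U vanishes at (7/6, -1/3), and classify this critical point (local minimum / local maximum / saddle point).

local minimum

∇U = (2p - 2q - 3, -2p + 8q + 5); substituting (7/6, -1/3) gives ∇U = (0, 0), so (7/6, -1/3) is indeed a critical point.
The Hessian of U is constant: H = [[2, -2], [-2, 8]].
det(H) = 2·8 − (-2)² = 12.
det(H) > 0 and tr(H) = 10 > 0, so H is positive definite and the point is a local minimum.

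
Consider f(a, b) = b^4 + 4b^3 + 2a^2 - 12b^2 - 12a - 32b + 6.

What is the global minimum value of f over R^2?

-76

f(a,b) separates as P(a) + Q(b) + 6, so its minimum is min P + min Q + 6.
P'(a) = 4a - 12 vanishes at a ∈ {3}; Q'(b) = 4(b - 2)(b + 1)(b + 4) vanishes at b ∈ {-4, -1, 2}.
Local minima of P (where P''>0): P(3)=-18. Local minima of Q: Q(-4)=-64, Q(2)=-64.
So the global minimum of f is P(3) + Q(-4) + 6 = -18 − 64 + 6 = -76, attained at (3, -4).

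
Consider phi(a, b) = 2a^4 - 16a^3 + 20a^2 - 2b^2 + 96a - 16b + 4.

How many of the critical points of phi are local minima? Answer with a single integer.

0

phi separates as a function of a plus a function of b, so ∇phi=0 decouples.
∂phi/∂a = 8(a - 4)(a - 3)(a + 1) = 0 at a ∈ {-1, 3, 4}; ∂phi/∂b = -4(b + 4) = 0 at b ∈ {-4}.
The Hessian is diagonal: diag(phi_aa, phi_bb). Second derivatives: phi_aa(-1)=160, phi_aa(3)=-32, phi_aa(4)=40; phi_bb(-4)=-4.
Local minima occur where both diagonal entries positive: none. Count: 0.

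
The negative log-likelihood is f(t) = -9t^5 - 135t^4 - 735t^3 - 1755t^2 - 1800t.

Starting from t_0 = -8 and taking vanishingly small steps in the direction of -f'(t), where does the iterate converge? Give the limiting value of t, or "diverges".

-5

f'(t) = -45(t + 1)(t + 2)(t + 4)(t + 5), so f'(-8) = -22680.
Gradient descent moves in the -f' direction, i.e. t is increasing.
The nearest critical point in that direction is t = -5, where f'' = 540 > 0 (a local minimum). The iterate converges there.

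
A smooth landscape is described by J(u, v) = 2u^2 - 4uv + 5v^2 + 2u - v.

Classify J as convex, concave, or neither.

convex

J is quadratic, so its Hessian is the constant matrix H = [[4, -4], [-4, 10]].
det(H) = 24, tr(H) = 14.
det(H) > 0 and tr(H) > 0, so H is positive definite everywhere: convex.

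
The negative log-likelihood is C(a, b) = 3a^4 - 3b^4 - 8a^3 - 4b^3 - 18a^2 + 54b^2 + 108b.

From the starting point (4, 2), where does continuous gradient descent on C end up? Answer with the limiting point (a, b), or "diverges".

C is separable, so gradient descent decouples: a follows -∂C/∂a, b follows -∂C/∂b.
∂C/∂a = 12a(a - 3)(a + 1); at a=4 this is 240, so a decreases.
∂C/∂b = -12(b - 3)(b + 1)(b + 3); at b=2 this is 180, so b decreases.
a converges to its nearest critical value 3 (a local min of the a-part); b converges to -1. The iterate converges to (3, -1).

(3, -1)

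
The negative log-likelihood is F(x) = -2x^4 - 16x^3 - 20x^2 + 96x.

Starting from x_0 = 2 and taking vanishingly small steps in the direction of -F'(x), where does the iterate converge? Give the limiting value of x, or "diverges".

diverges

F'(x) = -8(x - 1)(x + 3)(x + 4), so F'(2) = -240.
Gradient descent moves in the -F' direction, i.e. x is increasing.
There is no critical point above x=2, and F' keeps the same sign, so the iterate runs off to +∞.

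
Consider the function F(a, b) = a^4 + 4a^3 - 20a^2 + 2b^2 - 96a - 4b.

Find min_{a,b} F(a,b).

F(a,b) separates as P(a) + Q(b), so its minimum is min P + min Q.
P'(a) = 4(a - 3)(a + 2)(a + 4) vanishes at a ∈ {-4, -2, 3}; Q'(b) = 4b - 4 vanishes at b ∈ {1}.
Local minima of P (where P''>0): P(-4)=64, P(3)=-279. Local minima of Q: Q(1)=-2.
So the global minimum of F is P(3) + Q(1) = -279 − 2 = -281, attained at (3, 1).

-281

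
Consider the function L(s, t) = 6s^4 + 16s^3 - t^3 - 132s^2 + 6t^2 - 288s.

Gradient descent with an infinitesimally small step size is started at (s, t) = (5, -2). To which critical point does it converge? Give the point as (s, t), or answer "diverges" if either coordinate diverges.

L is separable, so gradient descent decouples: s follows -∂L/∂s, t follows -∂L/∂t.
∂L/∂s = 24(s - 3)(s + 1)(s + 4); at s=5 this is 2592, so s decreases.
∂L/∂t = -3t(t - 4); at t=-2 this is -36, so t increases.
s converges to its nearest critical value 3 (a local min of the s-part); t converges to 0. The iterate converges to (3, 0).

(3, 0)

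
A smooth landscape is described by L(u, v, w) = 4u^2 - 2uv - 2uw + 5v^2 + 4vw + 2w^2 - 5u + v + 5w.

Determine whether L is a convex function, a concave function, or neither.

convex

L is quadratic, so its Hessian is the constant matrix H = [[8, -2, -2], [-2, 10, 4], [-2, 4, 4]].
Leading principal minors: 8, 76, 168.
All positive ⇒ H ≻ 0 ⇒ convex.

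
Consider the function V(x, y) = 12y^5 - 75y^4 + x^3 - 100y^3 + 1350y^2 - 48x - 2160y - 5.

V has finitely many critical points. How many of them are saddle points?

V separates as a function of x plus a function of y, so ∇V=0 decouples.
∂V/∂x = 3(x - 4)(x + 4) = 0 at x ∈ {-4, 4}; ∂V/∂y = 60(y - 4)(y - 3)(y - 1)(y + 3) = 0 at y ∈ {-3, 1, 3, 4}.
The Hessian is diagonal: diag(V_xx, V_yy). Second derivatives: V_xx(-4)=-24, V_xx(4)=24; V_yy(-3)=-10080, V_yy(1)=1440, V_yy(3)=-720, V_yy(4)=1260.
Saddle points occur where the two diagonal entries have opposite signs: (-4, 1), (-4, 4), (4, -3), (4, 3). Count: 4.

4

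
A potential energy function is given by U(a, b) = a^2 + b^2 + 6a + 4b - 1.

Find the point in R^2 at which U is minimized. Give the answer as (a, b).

U(a,b) separates as P(a) + Q(b) − 1, so its minimum is min P + min Q − 1.
P'(a) = 2a + 6 vanishes at a ∈ {-3}; Q'(b) = 2b + 4 vanishes at b ∈ {-2}.
Local minima of P (where P''>0): P(-3)=-9. Local minima of Q: Q(-2)=-4.
So the global minimum of U is P(-3) + Q(-2) − 1 = -9 − 4 − 1 = -14, attained at (-3, -2).

(-3, -2)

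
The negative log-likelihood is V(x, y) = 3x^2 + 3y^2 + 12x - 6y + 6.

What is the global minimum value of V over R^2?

V(x,y) separates as P(x) + Q(y) + 6, so its minimum is min P + min Q + 6.
P'(x) = 6x + 12 vanishes at x ∈ {-2}; Q'(y) = 6y - 6 vanishes at y ∈ {1}.
Local minima of P (where P''>0): P(-2)=-12. Local minima of Q: Q(1)=-3.
So the global minimum of V is P(-2) + Q(1) + 6 = -12 − 3 + 6 = -9, attained at (-2, 1).

-9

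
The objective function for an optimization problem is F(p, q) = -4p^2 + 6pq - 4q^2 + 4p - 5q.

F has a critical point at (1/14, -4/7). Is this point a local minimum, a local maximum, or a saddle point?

The Hessian of F is constant: H = [[-8, 6], [6, -8]].
det(H) = (-8)·(-8) − 6² = 28.
det(H) > 0 and tr(H) = -16 < 0, so H is negative definite and the point is a local maximum.

local maximum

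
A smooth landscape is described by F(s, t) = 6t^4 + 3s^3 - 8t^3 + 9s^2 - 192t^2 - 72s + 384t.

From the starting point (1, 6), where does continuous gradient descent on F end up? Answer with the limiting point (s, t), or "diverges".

(2, 4)

F is separable, so gradient descent decouples: s follows -∂F/∂s, t follows -∂F/∂t.
∂F/∂s = 9(s - 2)(s + 4); at s=1 this is -45, so s increases.
∂F/∂t = 24(t - 4)(t - 1)(t + 4); at t=6 this is 2400, so t decreases.
s converges to its nearest critical value 2 (a local min of the s-part); t converges to 4. The iterate converges to (2, 4).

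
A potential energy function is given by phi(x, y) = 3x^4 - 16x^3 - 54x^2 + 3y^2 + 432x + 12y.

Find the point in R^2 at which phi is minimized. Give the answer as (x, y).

phi(x,y) separates as P(x) + Q(y), so its minimum is min P + min Q.
P'(x) = 12(x - 4)(x - 3)(x + 3) vanishes at x ∈ {-3, 3, 4}; Q'(y) = 6y + 12 vanishes at y ∈ {-2}.
Local minima of P (where P''>0): P(-3)=-1107, P(4)=608. Local minima of Q: Q(-2)=-12.
So the global minimum of phi is P(-3) + Q(-2) = -1107 − 12 = -1119, attained at (-3, -2).

(-3, -2)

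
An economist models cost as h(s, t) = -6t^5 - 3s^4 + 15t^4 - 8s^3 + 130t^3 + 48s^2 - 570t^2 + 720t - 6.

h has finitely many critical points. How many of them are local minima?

2

h separates as a function of s plus a function of t, so ∇h=0 decouples.
∂h/∂s = -12s(s - 2)(s + 4) = 0 at s ∈ {-4, 0, 2}; ∂h/∂t = -30(t - 3)(t - 2)(t - 1)(t + 4) = 0 at t ∈ {-4, 1, 2, 3}.
The Hessian is diagonal: diag(h_ss, h_tt). Second derivatives: h_ss(-4)=-288, h_ss(0)=96, h_ss(2)=-144; h_tt(-4)=6300, h_tt(1)=-300, h_tt(2)=180, h_tt(3)=-420.
Local minima occur where both diagonal entries positive: (0, -4), (0, 2). Count: 2.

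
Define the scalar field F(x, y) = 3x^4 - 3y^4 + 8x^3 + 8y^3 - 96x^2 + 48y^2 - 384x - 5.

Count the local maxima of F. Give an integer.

2

F separates as a function of x plus a function of y, so ∇F=0 decouples.
∂F/∂x = 12(x - 4)(x + 2)(x + 4) = 0 at x ∈ {-4, -2, 4}; ∂F/∂y = -12y(y - 4)(y + 2) = 0 at y ∈ {-2, 0, 4}.
The Hessian is diagonal: diag(F_xx, F_yy). Second derivatives: F_xx(-4)=192, F_xx(-2)=-144, F_xx(4)=576; F_yy(-2)=-144, F_yy(0)=96, F_yy(4)=-288.
Local maxima occur where both diagonal entries negative: (-2, -2), (-2, 4). Count: 2.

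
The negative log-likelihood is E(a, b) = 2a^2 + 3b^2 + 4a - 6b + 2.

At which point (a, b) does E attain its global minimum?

E(a,b) separates as P(a) + Q(b) + 2, so its minimum is min P + min Q + 2.
P'(a) = 4a + 4 vanishes at a ∈ {-1}; Q'(b) = 6b - 6 vanishes at b ∈ {1}.
Local minima of P (where P''>0): P(-1)=-2. Local minima of Q: Q(1)=-3.
So the global minimum of E is P(-1) + Q(1) + 2 = -2 − 3 + 2 = -3, attained at (-1, 1).

(-1, 1)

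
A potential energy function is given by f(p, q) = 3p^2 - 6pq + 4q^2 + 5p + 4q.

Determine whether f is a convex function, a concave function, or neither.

convex

f is quadratic, so its Hessian is the constant matrix H = [[6, -6], [-6, 8]].
det(H) = 12, tr(H) = 14.
det(H) > 0 and tr(H) > 0, so H is positive definite everywhere: convex.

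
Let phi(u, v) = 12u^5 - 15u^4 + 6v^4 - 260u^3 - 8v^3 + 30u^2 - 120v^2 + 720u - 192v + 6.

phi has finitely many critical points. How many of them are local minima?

4

phi separates as a function of u plus a function of v, so ∇phi=0 decouples.
∂phi/∂u = 60(u - 4)(u - 1)(u + 1)(u + 3) = 0 at u ∈ {-3, -1, 1, 4}; ∂phi/∂v = 24(v - 4)(v + 1)(v + 2) = 0 at v ∈ {-2, -1, 4}.
The Hessian is diagonal: diag(phi_uu, phi_vv). Second derivatives: phi_uu(-3)=-3360, phi_uu(-1)=1200, phi_uu(1)=-1440, phi_uu(4)=6300; phi_vv(-2)=144, phi_vv(-1)=-120, phi_vv(4)=720.
Local minima occur where both diagonal entries positive: (-1, -2), (-1, 4), (4, -2), (4, 4). Count: 4.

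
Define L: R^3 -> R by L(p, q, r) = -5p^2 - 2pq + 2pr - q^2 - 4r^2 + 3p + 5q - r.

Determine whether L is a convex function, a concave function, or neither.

concave

L is quadratic, so its Hessian is the constant matrix H = [[-10, -2, 2], [-2, -2, 0], [2, 0, -8]].
Leading principal minors: -10, 16, -120.
Signs alternate −, +, − ⇒ H ≺ 0 ⇒ concave.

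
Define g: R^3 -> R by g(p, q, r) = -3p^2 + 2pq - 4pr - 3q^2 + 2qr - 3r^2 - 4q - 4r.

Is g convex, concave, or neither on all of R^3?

concave

g is quadratic, so its Hessian is the constant matrix H = [[-6, 2, -4], [2, -6, 2], [-4, 2, -6]].
Leading principal minors: -6, 32, -104.
Signs alternate −, +, − ⇒ H ≺ 0 ⇒ concave.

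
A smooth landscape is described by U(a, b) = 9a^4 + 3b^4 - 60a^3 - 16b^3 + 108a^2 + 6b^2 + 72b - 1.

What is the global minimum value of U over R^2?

U(a,b) separates as P(a) + Q(b) − 1, so its minimum is min P + min Q − 1.
P'(a) = 36a(a - 3)(a - 2) vanishes at a ∈ {0, 2, 3}; Q'(b) = 12(b - 3)(b - 2)(b + 1) vanishes at b ∈ {-1, 2, 3}.
Local minima of P (where P''>0): P(0)=0, P(3)=81. Local minima of Q: Q(-1)=-47, Q(3)=81.
So the global minimum of U is P(0) + Q(-1) − 1 = 0 − 47 − 1 = -48, attained at (0, -1).

-48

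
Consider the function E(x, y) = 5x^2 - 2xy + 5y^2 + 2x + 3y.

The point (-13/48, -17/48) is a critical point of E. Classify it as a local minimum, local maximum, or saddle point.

The Hessian of E is constant: H = [[10, -2], [-2, 10]].
det(H) = 10·10 − (-2)² = 96.
det(H) > 0 and tr(H) = 20 > 0, so H is positive definite and the point is a local minimum.

local minimum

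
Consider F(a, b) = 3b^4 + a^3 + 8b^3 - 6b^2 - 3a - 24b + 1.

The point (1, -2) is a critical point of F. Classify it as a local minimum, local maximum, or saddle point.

The mixed partial ∂²F/∂a∂b is 0, so the Hessian at any point is diag(F_aa, F_bb) = diag(6a, 12(3b^2 + 4b - 1)).
At (1, -2): H = diag(6, 36).
Both eigenvalues are positive, so H is positive definite: a local minimum.

local minimum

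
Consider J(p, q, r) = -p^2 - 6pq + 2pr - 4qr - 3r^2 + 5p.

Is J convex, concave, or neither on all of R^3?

neither

J is quadratic, so its Hessian is the constant matrix H = [[-2, -6, 2], [-6, 0, -4], [2, -4, -6]].
Leading principal minors: -2, -36, 344.
Neither pattern holds ⇒ H is indefinite ⇒ neither convex nor concave.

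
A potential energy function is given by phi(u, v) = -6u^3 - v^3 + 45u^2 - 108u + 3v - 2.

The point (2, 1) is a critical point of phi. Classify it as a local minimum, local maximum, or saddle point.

saddle point

The mixed partial ∂²phi/∂u∂v is 0, so the Hessian at any point is diag(phi_uu, phi_vv) = diag(18(-2u + 5), -6v).
At (2, 1): H = diag(18, -6).
The eigenvalues have opposite signs, so H is indefinite: a saddle point.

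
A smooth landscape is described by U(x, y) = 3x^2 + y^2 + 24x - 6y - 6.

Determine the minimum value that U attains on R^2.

U(x,y) separates as P(x) + Q(y) − 6, so its minimum is min P + min Q − 6.
P'(x) = 6x + 24 vanishes at x ∈ {-4}; Q'(y) = 2y - 6 vanishes at y ∈ {3}.
Local minima of P (where P''>0): P(-4)=-48. Local minima of Q: Q(3)=-9.
So the global minimum of U is P(-4) + Q(3) − 6 = -48 − 9 − 6 = -63, attained at (-4, 3).

-63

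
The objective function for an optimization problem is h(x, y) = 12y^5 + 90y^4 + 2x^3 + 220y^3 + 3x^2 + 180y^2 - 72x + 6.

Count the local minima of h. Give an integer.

h separates as a function of x plus a function of y, so ∇h=0 decouples.
∂h/∂x = 6(x - 3)(x + 4) = 0 at x ∈ {-4, 3}; ∂h/∂y = 60y(y + 1)(y + 2)(y + 3) = 0 at y ∈ {-3, -2, -1, 0}.
The Hessian is diagonal: diag(h_xx, h_yy). Second derivatives: h_xx(-4)=-42, h_xx(3)=42; h_yy(-3)=-360, h_yy(-2)=120, h_yy(-1)=-120, h_yy(0)=360.
Local minima occur where both diagonal entries positive: (3, -2), (3, 0). Count: 2.

2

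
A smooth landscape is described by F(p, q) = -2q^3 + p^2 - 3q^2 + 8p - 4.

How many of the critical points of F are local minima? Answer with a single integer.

F separates as a function of p plus a function of q, so ∇F=0 decouples.
∂F/∂p = 2(p + 4) = 0 at p ∈ {-4}; ∂F/∂q = -6q(q + 1) = 0 at q ∈ {-1, 0}.
The Hessian is diagonal: diag(F_pp, F_qq). Second derivatives: F_pp(-4)=2; F_qq(-1)=6, F_qq(0)=-6.
Local minima occur where both diagonal entries positive: (-4, -1). Count: 1.

1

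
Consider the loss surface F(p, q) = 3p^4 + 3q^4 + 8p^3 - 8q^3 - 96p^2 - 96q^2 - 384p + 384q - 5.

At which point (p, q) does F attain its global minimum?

(4, -4)

F(p,q) separates as A(p) + B(q) − 5, so its minimum is min A + min B − 5.
A'(p) = 12(p - 4)(p + 2)(p + 4) vanishes at p ∈ {-4, -2, 4}; B'(q) = 12(q - 4)(q - 2)(q + 4) vanishes at q ∈ {-4, 2, 4}.
Local minima of A (where A''>0): A(-4)=256, A(4)=-1792. Local minima of B: B(-4)=-1792, B(4)=256.
So the global minimum of F is A(4) + B(-4) − 5 = -1792 − 1792 − 5 = -3589, attained at (4, -4).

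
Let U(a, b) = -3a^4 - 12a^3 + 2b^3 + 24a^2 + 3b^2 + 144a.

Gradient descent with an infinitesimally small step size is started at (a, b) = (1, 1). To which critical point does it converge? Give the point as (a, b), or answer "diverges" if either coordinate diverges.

(-2, 0)

U is separable, so gradient descent decouples: a follows -∂U/∂a, b follows -∂U/∂b.
∂U/∂a = -12(a - 2)(a + 2)(a + 3); at a=1 this is 144, so a decreases.
∂U/∂b = 6b(b + 1); at b=1 this is 12, so b decreases.
a converges to its nearest critical value -2 (a local min of the a-part); b converges to 0. The iterate converges to (-2, 0).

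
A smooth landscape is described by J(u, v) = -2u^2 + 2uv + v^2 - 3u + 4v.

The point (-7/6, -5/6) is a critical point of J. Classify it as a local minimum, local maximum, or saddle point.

saddle point

The Hessian of J is constant: H = [[-4, 2], [2, 2]].
det(H) = (-4)·2 − 2² = -12.
Since det(H) < 0, H is indefinite and the critical point is a saddle point.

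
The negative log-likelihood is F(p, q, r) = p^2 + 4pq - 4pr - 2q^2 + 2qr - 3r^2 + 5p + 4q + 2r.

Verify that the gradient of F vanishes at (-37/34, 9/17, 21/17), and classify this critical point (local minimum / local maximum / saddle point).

∇F = (2p + 4q - 4r + 5, 4p - 4q + 2r + 4, -4p + 2q - 6r + 2); substituting (-37/34, 9/17, 21/17) gives ∇F = (0, 0, 0), so (-37/34, 9/17, 21/17) is indeed a critical point.
The Hessian is constant: H = [[2, 4, -4], [4, -4, 2], [-4, 2, -6]].
Leading principal minors: Δ₁ = 2, Δ₂ = -24, Δ₃ = 136.
The minors fit neither the all-positive nor the alternating-sign pattern, so H is indefinite: a saddle point.

saddle point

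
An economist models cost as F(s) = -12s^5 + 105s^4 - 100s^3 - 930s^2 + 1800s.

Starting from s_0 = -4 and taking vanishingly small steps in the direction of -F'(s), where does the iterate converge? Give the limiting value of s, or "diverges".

F'(s) = -60(s - 5)(s - 3)(s - 1)(s + 2), so F'(-4) = -37800.
Gradient descent moves in the -F' direction, i.e. s is increasing.
The nearest critical point in that direction is s = -2, where F'' = 6300 > 0 (a local minimum). The iterate converges there.

-2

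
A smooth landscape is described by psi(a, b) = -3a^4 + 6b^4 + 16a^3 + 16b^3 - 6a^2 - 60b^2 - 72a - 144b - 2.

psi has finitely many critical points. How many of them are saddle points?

5

psi separates as a function of a plus a function of b, so ∇psi=0 decouples.
∂psi/∂a = -12(a - 3)(a - 2)(a + 1) = 0 at a ∈ {-1, 2, 3}; ∂psi/∂b = 24(b - 2)(b + 1)(b + 3) = 0 at b ∈ {-3, -1, 2}.
The Hessian is diagonal: diag(psi_aa, psi_bb). Second derivatives: psi_aa(-1)=-144, psi_aa(2)=36, psi_aa(3)=-48; psi_bb(-3)=240, psi_bb(-1)=-144, psi_bb(2)=360.
Saddle points occur where the two diagonal entries have opposite signs: (-1, -3), (-1, 2), (2, -1), (3, -3), (3, 2). Count: 5.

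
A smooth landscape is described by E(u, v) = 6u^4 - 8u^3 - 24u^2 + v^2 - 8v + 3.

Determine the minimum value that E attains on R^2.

-77

E(u,v) separates as P(u) + Q(v) + 3, so its minimum is min P + min Q + 3.
P'(u) = 24u(u - 2)(u + 1) vanishes at u ∈ {-1, 0, 2}; Q'(v) = 2v - 8 vanishes at v ∈ {4}.
Local minima of P (where P''>0): P(-1)=-10, P(2)=-64. Local minima of Q: Q(4)=-16.
So the global minimum of E is P(2) + Q(4) + 3 = -64 − 16 + 3 = -77, attained at (2, 4).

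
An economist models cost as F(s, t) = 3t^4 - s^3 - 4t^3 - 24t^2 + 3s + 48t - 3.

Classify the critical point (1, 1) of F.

local maximum

The mixed partial ∂²F/∂s∂t is 0, so the Hessian at any point is diag(F_ss, F_tt) = diag(-6s, 12(3t^2 - 2t - 4)).
At (1, 1): H = diag(-6, -36).
Both eigenvalues are negative, so H is negative definite: a local maximum.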